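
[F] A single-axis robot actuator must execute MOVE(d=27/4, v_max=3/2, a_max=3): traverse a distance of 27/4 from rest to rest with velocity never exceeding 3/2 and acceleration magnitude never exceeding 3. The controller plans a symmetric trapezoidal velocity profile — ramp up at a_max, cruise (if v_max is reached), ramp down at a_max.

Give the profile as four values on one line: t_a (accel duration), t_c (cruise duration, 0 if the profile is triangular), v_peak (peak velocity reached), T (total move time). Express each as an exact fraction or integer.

t_a=1/2 t_c=4 v_peak=3/2 T=5

(v_max)²/a_max = (3/2)²/3 = 3/4
27/4 ≥ 3/4 ⇒ cruise phase
t_a = (3/2)/3 = 1/2; v_peak = 3/2
d_cruise = 27/4 − 3/4 = 6; t_c = 6/(3/2) = 4
T = 2·1/2 + 4 = 5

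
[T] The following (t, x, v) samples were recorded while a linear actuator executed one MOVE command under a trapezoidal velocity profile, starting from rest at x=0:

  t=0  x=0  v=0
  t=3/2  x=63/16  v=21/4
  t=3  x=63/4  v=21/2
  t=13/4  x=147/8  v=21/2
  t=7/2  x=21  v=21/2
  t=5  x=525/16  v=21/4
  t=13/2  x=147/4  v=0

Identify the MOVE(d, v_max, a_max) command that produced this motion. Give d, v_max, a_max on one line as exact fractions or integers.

d=147/4 v_max=21/2 a_max=7/2

final state: t=13/2, x=147/4, v=0 → d = 147/4
a_max = (21/4−0)/(3/2−0) = 7/2
max v = 21/2 over t∈[3,7/2] → v_max = 21/2
check: 21/2·(3+1/2) = 147/4 ✓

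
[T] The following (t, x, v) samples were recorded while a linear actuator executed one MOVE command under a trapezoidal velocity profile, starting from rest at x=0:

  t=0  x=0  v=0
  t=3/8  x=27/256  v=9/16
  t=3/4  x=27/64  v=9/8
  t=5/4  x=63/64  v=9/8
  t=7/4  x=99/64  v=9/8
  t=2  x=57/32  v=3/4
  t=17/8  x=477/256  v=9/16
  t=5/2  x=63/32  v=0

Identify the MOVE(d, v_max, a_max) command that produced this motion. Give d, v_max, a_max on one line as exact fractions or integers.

final state: t=5/2, x=63/32, v=0 → d = 63/32
a_max = (9/16−0)/(3/8−0) = 3/2
max v = 9/8 over t∈[3/4,7/4] → v_max = 9/8
check: 9/8·(3/4+1) = 63/32 ✓

d=63/32 v_max=9/8 a_max=3/2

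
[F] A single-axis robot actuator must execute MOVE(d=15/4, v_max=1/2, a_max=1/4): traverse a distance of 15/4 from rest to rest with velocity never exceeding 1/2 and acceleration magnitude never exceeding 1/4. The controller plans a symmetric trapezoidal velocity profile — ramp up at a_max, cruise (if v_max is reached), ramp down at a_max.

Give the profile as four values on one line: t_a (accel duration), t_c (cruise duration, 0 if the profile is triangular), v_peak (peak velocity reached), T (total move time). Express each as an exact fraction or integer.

t_a=2 t_c=11/2 v_peak=1/2 T=19/2

v_max²/a_max = (1/2)²/(1/4) = 1
15/4 ≥ 1 ⇒ cruise phase
t_a = (1/2)/(1/4) = 2; v_peak = 1/2
d_cruise = 15/4 − 1 = 11/4; t_c = (11/4)/(1/2) = 11/2
T = 2·2 + 11/2 = 19/2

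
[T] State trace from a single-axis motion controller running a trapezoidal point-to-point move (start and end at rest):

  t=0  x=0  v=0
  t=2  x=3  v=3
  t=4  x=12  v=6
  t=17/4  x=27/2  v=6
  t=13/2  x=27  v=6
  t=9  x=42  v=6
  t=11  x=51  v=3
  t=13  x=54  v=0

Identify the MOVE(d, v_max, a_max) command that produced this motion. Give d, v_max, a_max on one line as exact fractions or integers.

d=54 v_max=6 a_max=3/2

final state: t=13, x=54, v=0 → d = 54
a_max = (3−0)/(2−0) = 3/2
max v = 6 over t∈[4,9] → v_max = 6
check: 6·(4+5) = 54 ✓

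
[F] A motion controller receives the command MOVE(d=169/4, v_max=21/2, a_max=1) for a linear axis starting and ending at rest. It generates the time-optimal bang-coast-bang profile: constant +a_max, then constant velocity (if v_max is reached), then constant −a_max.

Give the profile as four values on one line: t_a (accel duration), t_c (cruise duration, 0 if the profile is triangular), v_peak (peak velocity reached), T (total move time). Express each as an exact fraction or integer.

t_a=13/2 t_c=0 v_peak=13/2 T=13

vₘ²/aₘ = (21/2)²/1 = 441/4
169/4 < 441/4 → triangular
v_peak = √(169/4·1) = √(169/4) = 13/2
t_a = (13/2)/1 = 13/2; t_c = 0
T = 2·13/2 = 13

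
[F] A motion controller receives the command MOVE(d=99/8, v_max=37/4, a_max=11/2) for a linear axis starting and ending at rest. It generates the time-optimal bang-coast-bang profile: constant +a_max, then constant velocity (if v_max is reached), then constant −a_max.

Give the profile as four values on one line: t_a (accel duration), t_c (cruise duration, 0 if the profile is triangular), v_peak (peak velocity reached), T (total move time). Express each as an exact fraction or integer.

(v_max)²/a_max = (37/4)²/(11/2) = 1369/88
99/8 < 1369/88 ⇒ no cruise
v_peak = √(99/8·11/2) = √(1089/16) = 33/4
t_a = (33/4)/(11/2) = 3/2; t_c = 0
T = 2·3/2 = 3

t_a=3/2 t_c=0 v_peak=33/4 T=3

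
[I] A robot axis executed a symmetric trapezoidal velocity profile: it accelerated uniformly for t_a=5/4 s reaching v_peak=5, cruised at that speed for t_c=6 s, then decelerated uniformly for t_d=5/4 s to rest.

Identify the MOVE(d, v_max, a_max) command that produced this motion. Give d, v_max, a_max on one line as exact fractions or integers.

a_max = 5/(5/4) = 4
d_a = ½·5·5/4 = 25/8; d_c = 5·6 = 30
d = 2·25/8 + 30 = 145/4
t_c = 6 > 0 so v_max = 5

d=145/4 v_max=5 a_max=4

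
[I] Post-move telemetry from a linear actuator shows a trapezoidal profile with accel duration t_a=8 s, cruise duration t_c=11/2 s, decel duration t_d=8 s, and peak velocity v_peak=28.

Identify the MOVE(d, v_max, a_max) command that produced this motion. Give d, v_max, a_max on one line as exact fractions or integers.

a_max = 28/8 = 7/2
d_a = ½·28·8 = 112; d_c = 28·11/2 = 154
d = 2·112 + 154 = 378
t_c = 11/2 > 0 so v_max = 28

d=378 v_max=28 a_max=7/2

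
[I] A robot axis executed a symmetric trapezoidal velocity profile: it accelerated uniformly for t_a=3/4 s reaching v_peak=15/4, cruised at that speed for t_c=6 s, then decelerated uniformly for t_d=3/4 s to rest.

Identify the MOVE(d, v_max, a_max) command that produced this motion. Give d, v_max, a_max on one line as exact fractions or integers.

a_max = (15/4)/(3/4) = 5
d_a = ½·15/4·3/4 = 45/32; d_c = 15/4·6 = 45/2
d = 2·45/32 + 45/2 = 405/16
t_c = 6 > 0 → v_max = v_peak = 15/4

d=405/16 v_max=15/4 a_max=5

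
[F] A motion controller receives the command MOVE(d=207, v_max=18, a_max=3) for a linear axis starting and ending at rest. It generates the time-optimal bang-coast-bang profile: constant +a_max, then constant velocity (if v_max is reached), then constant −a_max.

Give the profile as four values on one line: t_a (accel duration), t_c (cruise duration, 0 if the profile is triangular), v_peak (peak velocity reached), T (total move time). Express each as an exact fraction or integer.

vₘ²/aₘ = 18²/3 = 108
207 ≥ 108 ⇒ cruise phase
t_a = 18/3 = 6; v_peak = 18
d_cruise = 207 − 108 = 99; t_c = 99/18 = 11/2
T = 2·6 + 11/2 = 35/2

t_a=6 t_c=11/2 v_peak=18 T=35/2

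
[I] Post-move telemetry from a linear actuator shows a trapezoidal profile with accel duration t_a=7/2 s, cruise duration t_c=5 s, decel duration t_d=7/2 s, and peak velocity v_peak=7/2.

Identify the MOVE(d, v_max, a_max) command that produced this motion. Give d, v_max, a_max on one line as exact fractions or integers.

d=119/4 v_max=7/2 a_max=1

a_max = (7/2)/(7/2) = 1
d_a = ½·7/2·7/2 = 49/8; d_c = 7/2·5 = 35/2
d = 2·49/8 + 35/2 = 119/4
t_c = 5 > 0 so v_max = 7/2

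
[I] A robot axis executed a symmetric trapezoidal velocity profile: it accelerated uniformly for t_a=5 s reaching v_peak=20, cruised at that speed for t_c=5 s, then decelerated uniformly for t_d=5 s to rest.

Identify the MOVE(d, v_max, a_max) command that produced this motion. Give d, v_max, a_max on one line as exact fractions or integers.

d=200 v_max=20 a_max=4

a_max = 20/5 = 4
d_a = ½·20·5 = 50; d_c = 20·5 = 100
d = 2·50 + 100 = 200
t_c = 5 > 0 so v_max = 20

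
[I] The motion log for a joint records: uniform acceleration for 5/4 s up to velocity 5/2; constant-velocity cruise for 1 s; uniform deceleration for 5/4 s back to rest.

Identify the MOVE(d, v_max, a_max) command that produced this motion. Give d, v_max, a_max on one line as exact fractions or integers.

d=45/8 v_max=5/2 a_max=2

a_max = (5/2)/(5/4) = 2
d_a = ½·5/2·5/4 = 25/16; d_c = 5/2·1 = 5/2
d = 2·25/16 + 5/2 = 45/8
t_c = 1 > 0 → v_max = v_peak = 5/2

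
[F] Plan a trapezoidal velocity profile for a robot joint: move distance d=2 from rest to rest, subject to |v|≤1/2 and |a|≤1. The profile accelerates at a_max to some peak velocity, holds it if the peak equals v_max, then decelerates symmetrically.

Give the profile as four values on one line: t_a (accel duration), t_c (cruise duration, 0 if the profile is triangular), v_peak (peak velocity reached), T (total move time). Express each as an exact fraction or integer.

v_max²/a_max = (1/2)²/1 = 1/4
2 ≥ 1/4 ⇒ cruise phase
t_a = (1/2)/1 = 1/2; v_peak = 1/2
d_cruise = 2 − 1/4 = 7/4; t_c = (7/4)/(1/2) = 7/2
T = 2·1/2 + 7/2 = 9/2

t_a=1/2 t_c=7/2 v_peak=1/2 T=9/2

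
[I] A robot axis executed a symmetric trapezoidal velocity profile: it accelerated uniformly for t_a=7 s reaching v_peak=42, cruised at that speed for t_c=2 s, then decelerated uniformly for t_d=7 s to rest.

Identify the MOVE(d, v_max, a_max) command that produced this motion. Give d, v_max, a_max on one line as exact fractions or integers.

d=378 v_max=42 a_max=6

a_max = 42/7 = 6
d_a = ½·42·7 = 147; d_c = 42·2 = 84
d = 2·147 + 84 = 378
t_c = 2 > 0 ⇒ limit active, v_max = 42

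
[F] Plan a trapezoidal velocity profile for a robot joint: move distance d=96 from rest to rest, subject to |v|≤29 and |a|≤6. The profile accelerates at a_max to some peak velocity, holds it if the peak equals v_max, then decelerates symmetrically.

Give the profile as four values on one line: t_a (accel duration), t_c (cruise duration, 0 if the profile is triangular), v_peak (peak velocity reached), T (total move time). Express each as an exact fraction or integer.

(v_max)²/a_max = 29²/6 = 841/6
96 < 841/6 so t_c = 0
v_peak = √(96·6) = √576 = 24
t_a = 24/6 = 4; t_c = 0
T = 2·4 = 8

t_a=4 t_c=0 v_peak=24 T=8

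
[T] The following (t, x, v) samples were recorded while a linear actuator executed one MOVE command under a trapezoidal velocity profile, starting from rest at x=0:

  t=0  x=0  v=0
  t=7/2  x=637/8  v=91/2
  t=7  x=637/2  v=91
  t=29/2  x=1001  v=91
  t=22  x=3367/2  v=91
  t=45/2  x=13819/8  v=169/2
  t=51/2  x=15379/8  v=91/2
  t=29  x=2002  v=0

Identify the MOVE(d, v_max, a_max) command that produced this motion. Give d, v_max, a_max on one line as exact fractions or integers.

final state: t=29, x=2002, v=0 → d = 2002
a_max = (91/2−0)/(7/2−0) = 13
max v = 91 over t∈[7,22] → v_max = 91
check: 91·(7+15) = 2002 ✓

d=2002 v_max=91 a_max=13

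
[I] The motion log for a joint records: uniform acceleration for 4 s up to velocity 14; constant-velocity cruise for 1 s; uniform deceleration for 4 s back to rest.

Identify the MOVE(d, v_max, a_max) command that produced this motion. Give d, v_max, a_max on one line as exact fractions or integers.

d=70 v_max=14 a_max=7/2

a_max = 14/4 = 7/2
d_a = ½·14·4 = 28; d_c = 14·1 = 14
d = 2·28 + 14 = 70
t_c = 1 > 0 ⇒ limit active, v_max = 14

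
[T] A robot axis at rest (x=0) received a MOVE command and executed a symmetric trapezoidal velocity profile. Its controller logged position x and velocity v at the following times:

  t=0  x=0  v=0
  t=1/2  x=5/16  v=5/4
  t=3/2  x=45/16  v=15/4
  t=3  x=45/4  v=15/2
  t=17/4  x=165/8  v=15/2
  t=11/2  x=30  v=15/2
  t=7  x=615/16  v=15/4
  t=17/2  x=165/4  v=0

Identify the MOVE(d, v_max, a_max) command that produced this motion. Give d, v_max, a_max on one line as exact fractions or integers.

d=165/4 v_max=15/2 a_max=5/2

final state: t=17/2, x=165/4, v=0 → d = 165/4
a_max = (5/4−0)/(1/2−0) = 5/2
max v = 15/2 over t∈[3,11/2] → v_max = 15/2
check: 15/2·(3+5/2) = 165/4 ✓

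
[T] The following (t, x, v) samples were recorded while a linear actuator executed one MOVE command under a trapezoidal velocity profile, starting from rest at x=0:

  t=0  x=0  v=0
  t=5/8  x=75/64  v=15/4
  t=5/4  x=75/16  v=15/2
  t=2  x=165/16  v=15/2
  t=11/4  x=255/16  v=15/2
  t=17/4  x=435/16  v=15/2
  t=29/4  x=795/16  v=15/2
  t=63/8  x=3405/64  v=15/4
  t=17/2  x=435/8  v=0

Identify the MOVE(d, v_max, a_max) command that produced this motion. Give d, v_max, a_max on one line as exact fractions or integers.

d=435/8 v_max=15/2 a_max=6

final state: t=17/2, x=435/8, v=0 → d = 435/8
a_max = (15/4−0)/(5/8−0) = 6
max v = 15/2 over t∈[5/4,29/4] → v_max = 15/2
check: 15/2·(5/4+6) = 435/8 ✓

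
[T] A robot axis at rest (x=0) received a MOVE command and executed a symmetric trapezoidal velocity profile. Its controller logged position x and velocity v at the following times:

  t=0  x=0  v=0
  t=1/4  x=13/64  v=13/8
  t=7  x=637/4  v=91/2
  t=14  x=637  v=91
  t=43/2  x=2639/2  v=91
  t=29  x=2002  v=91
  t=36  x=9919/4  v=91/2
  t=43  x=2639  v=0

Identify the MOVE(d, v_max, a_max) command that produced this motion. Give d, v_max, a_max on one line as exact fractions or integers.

d=2639 v_max=91 a_max=13/2

final state: t=43, x=2639, v=0 → d = 2639
a_max = (13/8−0)/(1/4−0) = 13/2
max v = 91 over t∈[14,29] → v_max = 91
check: 91·(14+15) = 2639 ✓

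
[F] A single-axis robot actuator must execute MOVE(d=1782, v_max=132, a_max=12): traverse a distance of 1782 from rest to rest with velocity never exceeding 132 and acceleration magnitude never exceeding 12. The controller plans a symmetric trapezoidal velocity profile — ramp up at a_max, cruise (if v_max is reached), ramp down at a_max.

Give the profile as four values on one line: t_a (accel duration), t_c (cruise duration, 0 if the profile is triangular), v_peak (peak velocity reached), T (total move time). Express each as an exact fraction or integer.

vₘ²/aₘ = 132²/12 = 1452
1782 ≥ 1452 ⇒ cruise phase
t_a = 132/12 = 11; v_peak = 132
d_cruise = 1782 − 1452 = 330; t_c = 330/132 = 5/2
T = 2·11 + 5/2 = 49/2

t_a=11 t_c=5/2 v_peak=132 T=49/2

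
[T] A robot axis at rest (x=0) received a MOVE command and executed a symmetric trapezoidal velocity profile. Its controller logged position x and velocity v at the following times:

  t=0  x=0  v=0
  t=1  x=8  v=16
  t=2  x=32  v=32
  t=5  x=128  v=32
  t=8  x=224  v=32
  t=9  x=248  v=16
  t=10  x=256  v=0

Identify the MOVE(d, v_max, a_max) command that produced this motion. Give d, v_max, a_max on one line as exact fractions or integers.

final state: t=10, x=256, v=0 → d = 256
a_max = (16−0)/(1−0) = 16
max v = 32 over t∈[2,8] → v_max = 32
check: 32·(2+6) = 256 ✓

d=256 v_max=32 a_max=16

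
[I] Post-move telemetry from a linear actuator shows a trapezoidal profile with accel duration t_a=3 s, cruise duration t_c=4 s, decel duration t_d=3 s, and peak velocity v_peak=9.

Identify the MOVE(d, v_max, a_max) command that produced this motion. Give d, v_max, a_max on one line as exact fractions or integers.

d=63 v_max=9 a_max=3

a_max = 9/3 = 3
d_a = ½·9·3 = 27/2; d_c = 9·4 = 36
d = 2·27/2 + 36 = 63
t_c = 4 > 0 so v_max = 9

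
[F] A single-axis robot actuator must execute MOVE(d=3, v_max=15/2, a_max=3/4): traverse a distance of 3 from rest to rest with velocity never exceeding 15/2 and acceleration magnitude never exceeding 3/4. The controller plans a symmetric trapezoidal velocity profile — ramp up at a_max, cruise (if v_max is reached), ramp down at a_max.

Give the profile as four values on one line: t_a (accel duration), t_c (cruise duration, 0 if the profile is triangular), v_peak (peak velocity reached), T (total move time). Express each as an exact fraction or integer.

(v_max)²/a_max = (15/2)²/(3/4) = 75
3 < 75 so t_c = 0
v_peak = √(3·3/4) = √(9/4) = 3/2
t_a = (3/2)/(3/4) = 2; t_c = 0
T = 2·2 = 4

t_a=2 t_c=0 v_peak=3/2 T=4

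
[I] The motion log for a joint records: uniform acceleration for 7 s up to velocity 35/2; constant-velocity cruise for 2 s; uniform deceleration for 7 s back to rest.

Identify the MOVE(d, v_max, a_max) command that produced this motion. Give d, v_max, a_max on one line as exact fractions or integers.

d=315/2 v_max=35/2 a_max=5/2

a_max = (35/2)/7 = 5/2
d_a = ½·35/2·7 = 245/4; d_c = 35/2·2 = 35
d = 2·245/4 + 35 = 315/2
t_c = 2 > 0 → v_max = v_peak = 35/2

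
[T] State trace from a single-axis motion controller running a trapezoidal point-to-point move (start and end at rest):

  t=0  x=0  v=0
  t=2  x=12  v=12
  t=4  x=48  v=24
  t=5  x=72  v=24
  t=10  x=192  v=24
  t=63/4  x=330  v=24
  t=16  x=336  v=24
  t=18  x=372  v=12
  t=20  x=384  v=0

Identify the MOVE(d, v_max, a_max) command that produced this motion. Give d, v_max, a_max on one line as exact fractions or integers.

final state: t=20, x=384, v=0 → d = 384
a_max = (12−0)/(2−0) = 6
max v = 24 over t∈[4,16] → v_max = 24
check: 24·(4+12) = 384 ✓

d=384 v_max=24 a_max=6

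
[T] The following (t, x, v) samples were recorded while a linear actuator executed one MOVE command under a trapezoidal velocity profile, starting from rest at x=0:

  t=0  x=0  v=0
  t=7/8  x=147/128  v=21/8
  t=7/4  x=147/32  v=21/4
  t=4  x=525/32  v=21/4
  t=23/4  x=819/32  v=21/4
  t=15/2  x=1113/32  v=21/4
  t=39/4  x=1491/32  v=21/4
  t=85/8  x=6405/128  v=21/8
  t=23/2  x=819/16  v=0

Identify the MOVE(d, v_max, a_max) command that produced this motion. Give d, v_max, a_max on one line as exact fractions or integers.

d=819/16 v_max=21/4 a_max=3

final state: t=23/2, x=819/16, v=0 → d = 819/16
a_max = (21/8−0)/(7/8−0) = 3
max v = 21/4 over t∈[7/4,39/4] → v_max = 21/4
check: 21/4·(7/4+8) = 819/16 ✓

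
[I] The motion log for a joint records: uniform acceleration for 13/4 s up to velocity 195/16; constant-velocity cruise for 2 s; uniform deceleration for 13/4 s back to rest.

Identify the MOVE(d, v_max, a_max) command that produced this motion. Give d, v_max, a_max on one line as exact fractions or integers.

d=4095/64 v_max=195/16 a_max=15/4

a_max = (195/16)/(13/4) = 15/4
d_a = ½·195/16·13/4 = 2535/128; d_c = 195/16·2 = 195/8
d = 2·2535/128 + 195/8 = 4095/64
t_c = 2 > 0 ⇒ limit active, v_max = 195/16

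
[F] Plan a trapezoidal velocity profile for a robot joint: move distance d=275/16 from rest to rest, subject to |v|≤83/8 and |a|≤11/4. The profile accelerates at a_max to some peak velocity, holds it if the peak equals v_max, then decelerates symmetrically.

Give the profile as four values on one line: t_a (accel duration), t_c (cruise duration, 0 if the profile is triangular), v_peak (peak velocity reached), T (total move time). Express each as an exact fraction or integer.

v_max²/a_max = (83/8)²/(11/4) = 6889/176
275/16 < 6889/176 → triangular
v_peak = √(275/16·11/4) = √(3025/64) = 55/8
t_a = (55/8)/(11/4) = 5/2; t_c = 0
T = 2·5/2 = 5

t_a=5/2 t_c=0 v_peak=55/8 T=5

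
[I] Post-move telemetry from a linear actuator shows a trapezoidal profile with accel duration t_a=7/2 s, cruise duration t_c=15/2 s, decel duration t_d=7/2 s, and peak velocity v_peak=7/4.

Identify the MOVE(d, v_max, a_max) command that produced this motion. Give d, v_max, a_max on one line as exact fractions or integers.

a_max = (7/4)/(7/2) = 1/2
d_a = ½·7/4·7/2 = 49/16; d_c = 7/4·15/2 = 105/8
d = 2·49/16 + 105/8 = 77/4
t_c = 15/2 > 0 so v_max = 7/4

d=77/4 v_max=7/4 a_max=1/2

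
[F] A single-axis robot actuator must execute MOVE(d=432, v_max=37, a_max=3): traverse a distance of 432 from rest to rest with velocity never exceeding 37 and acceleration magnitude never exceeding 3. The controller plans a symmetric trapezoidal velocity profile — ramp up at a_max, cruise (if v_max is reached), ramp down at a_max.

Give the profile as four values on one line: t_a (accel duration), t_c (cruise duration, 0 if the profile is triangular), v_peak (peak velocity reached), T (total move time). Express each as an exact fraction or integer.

v_max²/a_max = 37²/3 = 1369/3
432 < 1369/3 so t_c = 0
v_peak = √(432·3) = √1296 = 36
t_a = 36/3 = 12; t_c = 0
T = 2·12 = 24

t_a=12 t_c=0 v_peak=36 T=24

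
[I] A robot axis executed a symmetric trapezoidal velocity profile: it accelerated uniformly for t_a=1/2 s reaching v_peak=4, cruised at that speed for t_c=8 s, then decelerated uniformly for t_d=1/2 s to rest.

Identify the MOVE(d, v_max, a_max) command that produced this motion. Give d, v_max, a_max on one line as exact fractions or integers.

d=34 v_max=4 a_max=8

a_max = 4/(1/2) = 8
d_a = ½·4·1/2 = 1; d_c = 4·8 = 32
d = 2·1 + 32 = 34
t_c = 8 > 0 so v_max = 4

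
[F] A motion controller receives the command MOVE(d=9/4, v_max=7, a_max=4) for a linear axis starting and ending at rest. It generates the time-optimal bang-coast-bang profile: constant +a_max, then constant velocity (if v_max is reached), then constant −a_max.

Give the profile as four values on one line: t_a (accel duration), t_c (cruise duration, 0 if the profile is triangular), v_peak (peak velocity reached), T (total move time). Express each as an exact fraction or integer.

t_a=3/4 t_c=0 v_peak=3 T=3/2

v_max²/a_max = 7²/4 = 49/4
9/4 < 49/4 ⇒ no cruise
v_peak = √(9/4·4) = √9 = 3
t_a = 3/4; t_c = 0
T = 2·3/4 = 3/2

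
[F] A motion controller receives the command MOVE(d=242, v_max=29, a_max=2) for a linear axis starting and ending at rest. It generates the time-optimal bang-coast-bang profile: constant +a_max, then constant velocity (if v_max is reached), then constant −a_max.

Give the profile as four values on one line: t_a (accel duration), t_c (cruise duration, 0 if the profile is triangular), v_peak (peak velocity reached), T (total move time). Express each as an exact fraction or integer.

t_a=11 t_c=0 v_peak=22 T=22

(v_max)²/a_max = 29²/2 = 841/2
242 < 841/2 → triangular
v_peak = √(242·2) = √484 = 22
t_a = 22/2 = 11; t_c = 0
T = 2·11 = 22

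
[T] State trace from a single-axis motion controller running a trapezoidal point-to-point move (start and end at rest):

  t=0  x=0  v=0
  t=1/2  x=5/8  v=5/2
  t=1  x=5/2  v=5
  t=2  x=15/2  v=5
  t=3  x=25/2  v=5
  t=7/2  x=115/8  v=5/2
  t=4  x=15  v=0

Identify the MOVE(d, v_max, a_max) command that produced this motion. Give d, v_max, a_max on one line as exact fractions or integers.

d=15 v_max=5 a_max=5

final state: t=4, x=15, v=0 → d = 15
a_max = (5/2−0)/(1/2−0) = 5
max v = 5 over t∈[1,3] → v_max = 5
check: 5·(1+2) = 15 ✓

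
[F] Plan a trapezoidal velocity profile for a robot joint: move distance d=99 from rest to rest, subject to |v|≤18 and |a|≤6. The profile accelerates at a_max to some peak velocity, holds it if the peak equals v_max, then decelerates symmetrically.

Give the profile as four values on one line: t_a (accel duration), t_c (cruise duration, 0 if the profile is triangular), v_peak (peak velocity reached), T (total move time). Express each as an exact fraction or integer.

v_max²/a_max = 18²/6 = 54
99 ≥ 54 → trapezoidal
t_a = 18/6 = 3; v_peak = 18
d_cruise = 99 − 54 = 45; t_c = 45/18 = 5/2
T = 2·3 + 5/2 = 17/2

t_a=3 t_c=5/2 v_peak=18 T=17/2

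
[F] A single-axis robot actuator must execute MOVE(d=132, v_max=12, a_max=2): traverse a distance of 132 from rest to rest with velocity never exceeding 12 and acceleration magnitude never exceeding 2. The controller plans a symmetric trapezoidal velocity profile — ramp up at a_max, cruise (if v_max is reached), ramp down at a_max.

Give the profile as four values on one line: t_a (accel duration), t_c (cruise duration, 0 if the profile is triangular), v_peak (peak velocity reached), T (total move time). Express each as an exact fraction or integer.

vₘ²/aₘ = 12²/2 = 72
132 ≥ 72 ⇒ cruise phase
t_a = 12/2 = 6; v_peak = 12
d_cruise = 132 − 72 = 60; t_c = 60/12 = 5
T = 2·6 + 5 = 17

t_a=6 t_c=5 v_peak=12 T=17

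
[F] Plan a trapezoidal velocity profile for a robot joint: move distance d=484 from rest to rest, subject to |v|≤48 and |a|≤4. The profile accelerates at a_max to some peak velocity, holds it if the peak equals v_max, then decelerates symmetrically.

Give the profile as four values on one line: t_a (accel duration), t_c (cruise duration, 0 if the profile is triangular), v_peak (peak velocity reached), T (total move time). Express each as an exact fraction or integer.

t_a=11 t_c=0 v_peak=44 T=22

v_max²/a_max = 48²/4 = 576
484 < 576 → triangular
v_peak = √(484·4) = √1936 = 44
t_a = 44/4 = 11; t_c = 0
T = 2·11 = 22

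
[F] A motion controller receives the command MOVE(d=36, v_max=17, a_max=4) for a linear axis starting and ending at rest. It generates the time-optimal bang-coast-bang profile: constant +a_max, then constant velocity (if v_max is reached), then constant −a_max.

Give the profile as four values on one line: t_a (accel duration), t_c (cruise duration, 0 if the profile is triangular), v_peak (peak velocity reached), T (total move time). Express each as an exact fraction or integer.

v_max²/a_max = 17²/4 = 289/4
36 < 289/4 ⇒ no cruise
v_peak = √(36·4) = √144 = 12
t_a = 12/4 = 3; t_c = 0
T = 2·3 = 6

t_a=3 t_c=0 v_peak=12 T=6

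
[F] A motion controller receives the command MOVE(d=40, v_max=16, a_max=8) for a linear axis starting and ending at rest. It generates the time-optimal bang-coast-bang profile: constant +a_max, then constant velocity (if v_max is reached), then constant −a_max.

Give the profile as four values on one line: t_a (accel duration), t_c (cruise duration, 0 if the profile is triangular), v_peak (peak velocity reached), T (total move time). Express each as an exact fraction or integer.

v_max²/a_max = 16²/8 = 32
40 ≥ 32 ⇒ cruise phase
t_a = 16/8 = 2; v_peak = 16
d_cruise = 40 − 32 = 8; t_c = 8/16 = 1/2
T = 2·2 + 1/2 = 9/2

t_a=2 t_c=1/2 v_peak=16 T=9/2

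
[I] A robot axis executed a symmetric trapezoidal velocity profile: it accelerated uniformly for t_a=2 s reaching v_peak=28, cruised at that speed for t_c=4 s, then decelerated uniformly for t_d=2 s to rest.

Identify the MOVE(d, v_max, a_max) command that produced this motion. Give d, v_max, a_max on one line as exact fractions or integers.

d=168 v_max=28 a_max=14

a_max = 28/2 = 14
d_a = ½·28·2 = 28; d_c = 28·4 = 112
d = 2·28 + 112 = 168
t_c = 4 > 0 ⇒ limit active, v_max = 28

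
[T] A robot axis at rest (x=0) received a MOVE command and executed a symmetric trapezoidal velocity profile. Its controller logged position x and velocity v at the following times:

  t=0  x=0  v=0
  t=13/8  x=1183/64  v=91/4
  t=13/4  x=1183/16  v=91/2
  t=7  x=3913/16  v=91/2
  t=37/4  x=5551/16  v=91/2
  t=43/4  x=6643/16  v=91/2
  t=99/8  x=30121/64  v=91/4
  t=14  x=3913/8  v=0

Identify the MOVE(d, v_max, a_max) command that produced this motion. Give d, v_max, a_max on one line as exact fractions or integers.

final state: t=14, x=3913/8, v=0 → d = 3913/8
a_max = (91/4−0)/(13/8−0) = 14
max v = 91/2 over t∈[13/4,43/4] → v_max = 91/2
check: 91/2·(13/4+15/2) = 3913/8 ✓

d=3913/8 v_max=91/2 a_max=14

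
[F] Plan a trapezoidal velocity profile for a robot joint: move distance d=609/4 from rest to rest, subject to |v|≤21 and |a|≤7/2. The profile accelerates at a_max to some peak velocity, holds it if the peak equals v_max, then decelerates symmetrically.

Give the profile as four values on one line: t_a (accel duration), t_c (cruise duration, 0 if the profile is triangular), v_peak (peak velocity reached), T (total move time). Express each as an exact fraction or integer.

(v_max)²/a_max = 21²/(7/2) = 126
609/4 ≥ 126 so v_max reached
t_a = 21/(7/2) = 6; v_peak = 21
d_cruise = 609/4 − 126 = 105/4; t_c = (105/4)/21 = 5/4
T = 2·6 + 5/4 = 53/4

t_a=6 t_c=5/4 v_peak=21 T=53/4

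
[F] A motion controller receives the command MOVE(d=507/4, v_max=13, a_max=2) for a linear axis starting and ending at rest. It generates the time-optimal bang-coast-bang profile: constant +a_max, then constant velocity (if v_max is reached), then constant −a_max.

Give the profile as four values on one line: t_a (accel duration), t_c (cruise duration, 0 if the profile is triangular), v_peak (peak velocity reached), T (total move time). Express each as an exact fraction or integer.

t_a=13/2 t_c=13/4 v_peak=13 T=65/4

(v_max)²/a_max = 13²/2 = 169/2
507/4 ≥ 169/2 → trapezoidal
t_a = 13/2; v_peak = 13
d_cruise = 507/4 − 169/2 = 169/4; t_c = (169/4)/13 = 13/4
T = 2·13/2 + 13/4 = 65/4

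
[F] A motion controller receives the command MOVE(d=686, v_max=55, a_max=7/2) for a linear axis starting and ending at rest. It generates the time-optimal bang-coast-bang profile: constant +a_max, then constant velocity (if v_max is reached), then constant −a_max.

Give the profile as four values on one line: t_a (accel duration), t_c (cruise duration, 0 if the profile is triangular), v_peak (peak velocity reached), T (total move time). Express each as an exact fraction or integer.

v_max²/a_max = 55²/(7/2) = 6050/7
686 < 6050/7 ⇒ no cruise
v_peak = √(686·7/2) = √2401 = 49
t_a = 49/(7/2) = 14; t_c = 0
T = 2·14 = 28

t_a=14 t_c=0 v_peak=49 T=28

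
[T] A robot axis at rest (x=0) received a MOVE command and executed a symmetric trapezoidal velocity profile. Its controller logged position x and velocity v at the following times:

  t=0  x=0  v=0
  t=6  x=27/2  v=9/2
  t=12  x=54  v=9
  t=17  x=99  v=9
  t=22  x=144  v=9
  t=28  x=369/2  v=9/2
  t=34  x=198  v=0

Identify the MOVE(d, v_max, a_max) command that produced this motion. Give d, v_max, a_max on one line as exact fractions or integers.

final state: t=34, x=198, v=0 → d = 198
a_max = (9/2−0)/(6−0) = 3/4
max v = 9 over t∈[12,22] → v_max = 9
check: 9·(12+10) = 198 ✓

d=198 v_max=9 a_max=3/4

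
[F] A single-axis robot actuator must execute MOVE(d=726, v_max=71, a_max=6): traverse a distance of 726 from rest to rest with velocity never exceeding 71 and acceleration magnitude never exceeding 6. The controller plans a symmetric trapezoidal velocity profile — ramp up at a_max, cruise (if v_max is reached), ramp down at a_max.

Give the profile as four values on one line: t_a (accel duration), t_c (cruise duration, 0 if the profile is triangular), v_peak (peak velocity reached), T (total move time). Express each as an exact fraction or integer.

t_a=11 t_c=0 v_peak=66 T=22

v_max²/a_max = 71²/6 = 5041/6
726 < 5041/6 → triangular
v_peak = √(726·6) = √4356 = 66
t_a = 66/6 = 11; t_c = 0
T = 2·11 = 22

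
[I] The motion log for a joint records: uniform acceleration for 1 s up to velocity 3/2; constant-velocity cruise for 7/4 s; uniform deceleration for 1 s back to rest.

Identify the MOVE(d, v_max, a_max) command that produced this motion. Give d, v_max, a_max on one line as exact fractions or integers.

a_max = (3/2)/1 = 3/2
d_a = ½·3/2·1 = 3/4; d_c = 3/2·7/4 = 21/8
d = 2·3/4 + 21/8 = 33/8
t_c = 7/4 > 0 → v_max = v_peak = 3/2

d=33/8 v_max=3/2 a_max=3/2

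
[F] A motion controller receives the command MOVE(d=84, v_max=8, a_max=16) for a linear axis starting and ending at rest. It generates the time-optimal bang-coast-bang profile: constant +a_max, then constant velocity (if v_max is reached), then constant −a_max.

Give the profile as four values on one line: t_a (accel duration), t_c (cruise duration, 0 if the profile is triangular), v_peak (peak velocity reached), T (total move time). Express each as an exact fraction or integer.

t_a=1/2 t_c=10 v_peak=8 T=11

v_max²/a_max = 8²/16 = 4
84 ≥ 4 ⇒ cruise phase
t_a = 8/16 = 1/2; v_peak = 8
d_cruise = 84 − 4 = 80; t_c = 80/8 = 10
T = 2·1/2 + 10 = 11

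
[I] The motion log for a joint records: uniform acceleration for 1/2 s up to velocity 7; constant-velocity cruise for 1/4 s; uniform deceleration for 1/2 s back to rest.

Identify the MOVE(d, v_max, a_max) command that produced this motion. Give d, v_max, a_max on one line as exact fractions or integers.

a_max = 7/(1/2) = 14
d_a = ½·7·1/2 = 7/4; d_c = 7·1/4 = 7/4
d = 2·7/4 + 7/4 = 21/4
t_c = 1/4 > 0 so v_max = 7

d=21/4 v_max=7 a_max=14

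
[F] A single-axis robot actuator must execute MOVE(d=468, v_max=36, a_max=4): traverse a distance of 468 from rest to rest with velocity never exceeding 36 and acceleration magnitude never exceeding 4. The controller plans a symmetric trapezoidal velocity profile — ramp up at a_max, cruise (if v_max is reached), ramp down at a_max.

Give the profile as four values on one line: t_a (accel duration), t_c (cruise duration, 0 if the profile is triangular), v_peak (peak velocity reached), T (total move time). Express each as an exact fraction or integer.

v_max²/a_max = 36²/4 = 324
468 ≥ 324 → trapezoidal
t_a = 36/4 = 9; v_peak = 36
d_cruise = 468 − 324 = 144; t_c = 144/36 = 4
T = 2·9 + 4 = 22

t_a=9 t_c=4 v_peak=36 T=22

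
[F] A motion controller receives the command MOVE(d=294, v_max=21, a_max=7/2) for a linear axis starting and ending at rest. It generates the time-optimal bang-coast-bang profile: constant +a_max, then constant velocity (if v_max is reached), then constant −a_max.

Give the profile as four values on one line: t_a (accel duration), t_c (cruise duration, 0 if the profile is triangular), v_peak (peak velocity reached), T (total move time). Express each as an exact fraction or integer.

v_max²/a_max = 21²/(7/2) = 126
294 ≥ 126 ⇒ cruise phase
t_a = 21/(7/2) = 6; v_peak = 21
d_cruise = 294 − 126 = 168; t_c = 168/21 = 8
T = 2·6 + 8 = 20

t_a=6 t_c=8 v_peak=21 T=20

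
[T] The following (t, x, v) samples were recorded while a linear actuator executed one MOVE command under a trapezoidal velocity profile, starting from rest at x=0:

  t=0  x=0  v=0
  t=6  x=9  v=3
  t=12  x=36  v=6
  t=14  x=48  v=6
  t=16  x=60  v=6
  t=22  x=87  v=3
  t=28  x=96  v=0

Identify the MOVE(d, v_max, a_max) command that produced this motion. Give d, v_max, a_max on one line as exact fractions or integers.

d=96 v_max=6 a_max=1/2

final state: t=28, x=96, v=0 → d = 96
a_max = (3−0)/(6−0) = 1/2
max v = 6 over t∈[12,16] → v_max = 6
check: 6·(12+4) = 96 ✓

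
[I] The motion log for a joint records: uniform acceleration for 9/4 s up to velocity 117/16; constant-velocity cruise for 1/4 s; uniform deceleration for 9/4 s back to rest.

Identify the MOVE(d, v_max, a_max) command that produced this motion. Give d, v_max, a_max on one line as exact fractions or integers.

a_max = (117/16)/(9/4) = 13/4
d_a = ½·117/16·9/4 = 1053/128; d_c = 117/16·1/4 = 117/64
d = 2·1053/128 + 117/64 = 585/32
t_c = 1/4 > 0 ⇒ limit active, v_max = 117/16

d=585/32 v_max=117/16 a_max=13/4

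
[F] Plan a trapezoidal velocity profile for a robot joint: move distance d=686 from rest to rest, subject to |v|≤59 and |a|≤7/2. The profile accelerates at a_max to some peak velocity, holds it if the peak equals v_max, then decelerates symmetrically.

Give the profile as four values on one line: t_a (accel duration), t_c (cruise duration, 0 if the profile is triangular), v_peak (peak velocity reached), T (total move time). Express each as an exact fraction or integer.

t_a=14 t_c=0 v_peak=49 T=28

(v_max)²/a_max = 59²/(7/2) = 6962/7
686 < 6962/7 so t_c = 0
v_peak = √(686·7/2) = √2401 = 49
t_a = 49/(7/2) = 14; t_c = 0
T = 2·14 = 28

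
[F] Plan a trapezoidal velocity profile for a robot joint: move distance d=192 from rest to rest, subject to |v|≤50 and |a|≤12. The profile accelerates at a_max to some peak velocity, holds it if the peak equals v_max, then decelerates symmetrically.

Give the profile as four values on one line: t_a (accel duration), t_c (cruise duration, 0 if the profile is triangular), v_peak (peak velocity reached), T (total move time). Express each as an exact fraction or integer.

(v_max)²/a_max = 50²/12 = 625/3
192 < 625/3 ⇒ no cruise
v_peak = √(192·12) = √2304 = 48
t_a = 48/12 = 4; t_c = 0
T = 2·4 = 8

t_a=4 t_c=0 v_peak=48 T=8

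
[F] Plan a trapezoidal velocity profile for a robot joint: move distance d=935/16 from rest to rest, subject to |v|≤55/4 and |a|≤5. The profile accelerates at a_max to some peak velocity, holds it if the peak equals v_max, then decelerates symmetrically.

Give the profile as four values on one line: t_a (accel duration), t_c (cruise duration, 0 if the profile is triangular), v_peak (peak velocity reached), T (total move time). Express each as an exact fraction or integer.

t_a=11/4 t_c=3/2 v_peak=55/4 T=7

vₘ²/aₘ = (55/4)²/5 = 605/16
935/16 ≥ 605/16 so v_max reached
t_a = (55/4)/5 = 11/4; v_peak = 55/4
d_cruise = 935/16 − 605/16 = 165/8; t_c = (165/8)/(55/4) = 3/2
T = 2·11/4 + 3/2 = 7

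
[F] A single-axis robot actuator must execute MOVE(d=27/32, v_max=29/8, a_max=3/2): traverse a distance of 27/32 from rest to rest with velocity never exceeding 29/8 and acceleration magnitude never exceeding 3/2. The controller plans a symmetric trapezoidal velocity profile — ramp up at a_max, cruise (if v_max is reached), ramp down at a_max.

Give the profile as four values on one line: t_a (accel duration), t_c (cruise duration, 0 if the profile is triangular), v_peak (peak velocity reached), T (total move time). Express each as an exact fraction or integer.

t_a=3/4 t_c=0 v_peak=9/8 T=3/2

vₘ²/aₘ = (29/8)²/(3/2) = 841/96
27/32 < 841/96 ⇒ no cruise
v_peak = √(27/32·3/2) = √(81/64) = 9/8
t_a = (9/8)/(3/2) = 3/4; t_c = 0
T = 2·3/4 = 3/2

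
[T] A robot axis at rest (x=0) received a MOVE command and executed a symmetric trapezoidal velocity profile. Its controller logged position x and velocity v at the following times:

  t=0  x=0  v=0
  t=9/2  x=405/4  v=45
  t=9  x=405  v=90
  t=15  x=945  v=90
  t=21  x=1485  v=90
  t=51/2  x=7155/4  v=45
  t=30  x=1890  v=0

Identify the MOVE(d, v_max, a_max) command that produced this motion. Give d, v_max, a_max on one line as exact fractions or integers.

d=1890 v_max=90 a_max=10

final state: t=30, x=1890, v=0 → d = 1890
a_max = (45−0)/(9/2−0) = 10
max v = 90 over t∈[9,21] → v_max = 90
check: 90·(9+12) = 1890 ✓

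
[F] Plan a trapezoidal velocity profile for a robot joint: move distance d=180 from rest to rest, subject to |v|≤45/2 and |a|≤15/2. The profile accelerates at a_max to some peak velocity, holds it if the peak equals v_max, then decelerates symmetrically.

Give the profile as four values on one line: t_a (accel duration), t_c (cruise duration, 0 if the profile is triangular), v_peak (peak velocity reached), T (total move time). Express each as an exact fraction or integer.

t_a=3 t_c=5 v_peak=45/2 T=11

(v_max)²/a_max = (45/2)²/(15/2) = 135/2
180 ≥ 135/2 ⇒ cruise phase
t_a = (45/2)/(15/2) = 3; v_peak = 45/2
d_cruise = 180 − 135/2 = 225/2; t_c = (225/2)/(45/2) = 5
T = 2·3 + 5 = 11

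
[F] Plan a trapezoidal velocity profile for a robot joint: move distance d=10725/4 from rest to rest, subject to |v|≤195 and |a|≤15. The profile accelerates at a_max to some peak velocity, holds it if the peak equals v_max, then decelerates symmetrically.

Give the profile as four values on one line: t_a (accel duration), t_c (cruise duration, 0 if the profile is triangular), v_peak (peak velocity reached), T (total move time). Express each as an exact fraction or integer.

vₘ²/aₘ = 195²/15 = 2535
10725/4 ≥ 2535 → trapezoidal
t_a = 195/15 = 13; v_peak = 195
d_cruise = 10725/4 − 2535 = 585/4; t_c = (585/4)/195 = 3/4
T = 2·13 + 3/4 = 107/4

t_a=13 t_c=3/4 v_peak=195 T=107/4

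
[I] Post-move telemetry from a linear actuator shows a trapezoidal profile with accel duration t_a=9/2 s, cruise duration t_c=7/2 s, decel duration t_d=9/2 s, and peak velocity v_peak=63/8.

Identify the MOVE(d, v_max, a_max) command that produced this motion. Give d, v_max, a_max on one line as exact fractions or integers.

a_max = (63/8)/(9/2) = 7/4
d_a = ½·63/8·9/2 = 567/32; d_c = 63/8·7/2 = 441/16
d = 2·567/32 + 441/16 = 63
t_c = 7/2 > 0 → v_max = v_peak = 63/8

d=63 v_max=63/8 a_max=7/4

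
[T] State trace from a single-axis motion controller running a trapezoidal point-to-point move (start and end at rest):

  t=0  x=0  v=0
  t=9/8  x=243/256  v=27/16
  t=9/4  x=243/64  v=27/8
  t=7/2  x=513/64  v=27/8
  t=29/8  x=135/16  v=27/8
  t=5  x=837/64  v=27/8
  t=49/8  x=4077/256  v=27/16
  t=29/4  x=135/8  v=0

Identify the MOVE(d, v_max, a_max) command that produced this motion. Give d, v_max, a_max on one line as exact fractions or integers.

d=135/8 v_max=27/8 a_max=3/2

final state: t=29/4, x=135/8, v=0 → d = 135/8
a_max = (27/16−0)/(9/8−0) = 3/2
max v = 27/8 over t∈[9/4,5] → v_max = 27/8
check: 27/8·(9/4+11/4) = 135/8 ✓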